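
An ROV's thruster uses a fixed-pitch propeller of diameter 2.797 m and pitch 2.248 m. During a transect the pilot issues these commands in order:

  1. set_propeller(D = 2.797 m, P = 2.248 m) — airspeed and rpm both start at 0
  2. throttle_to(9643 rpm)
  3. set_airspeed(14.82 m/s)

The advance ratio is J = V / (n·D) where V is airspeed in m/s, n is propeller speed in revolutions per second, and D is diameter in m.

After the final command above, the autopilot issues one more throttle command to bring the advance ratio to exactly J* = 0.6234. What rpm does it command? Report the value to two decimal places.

set_propeller: D = 2.797 m, P = 2.248 m (p = P/D = 0.803718); state ← (V=0, rpm=0)
throttle_to(9643): rpm ← 9643
set_airspeed(14.82): V ← 14.82 m/s
final state: V = 14.82 m/s, rpm = 9643 → n = rpm/60 = 160.716667 rev/s
target J* = 0.6234; solve J* = V/(n·D) for n: n = V/(J*·D) = 14.82/(0.6234 × 2.797) = 8.499413 rev/s
rpm = 60·n = 509.964788

rpm = 509.96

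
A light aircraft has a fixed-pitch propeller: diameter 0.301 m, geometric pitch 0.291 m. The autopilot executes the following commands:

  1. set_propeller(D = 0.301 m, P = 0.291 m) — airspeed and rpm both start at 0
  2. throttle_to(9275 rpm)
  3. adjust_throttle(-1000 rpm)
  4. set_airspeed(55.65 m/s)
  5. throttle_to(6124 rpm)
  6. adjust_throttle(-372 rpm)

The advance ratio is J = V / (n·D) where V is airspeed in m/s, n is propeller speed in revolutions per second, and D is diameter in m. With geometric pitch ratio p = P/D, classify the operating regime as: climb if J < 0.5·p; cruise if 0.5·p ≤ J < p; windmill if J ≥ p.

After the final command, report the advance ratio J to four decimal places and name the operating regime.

set_propeller: D = 0.301 m, P = 0.291 m (p = P/D = 0.966777); state ← (V=0, rpm=0)
throttle_to(9275): rpm ← 9275
adjust_throttle(-1000): rpm ← 9275 -1000 = 8275
set_airspeed(55.65): V ← 55.65 m/s
throttle_to(6124): rpm ← 6124
adjust_throttle(-372): rpm ← 6124 -372 = 5752
final state: V = 55.65 m/s, rpm = 5752 → n = rpm/60 = 95.866667 rev/s
J = V / (n·D) = 55.65 / (95.866667 × 0.301) = 1.928551
regime bands: climb J<0.4834 | cruise [0.4834, 0.9668) | windmill J≥0.9668
J = 1.9286 → windmill

J = 1.9286, regime = windmill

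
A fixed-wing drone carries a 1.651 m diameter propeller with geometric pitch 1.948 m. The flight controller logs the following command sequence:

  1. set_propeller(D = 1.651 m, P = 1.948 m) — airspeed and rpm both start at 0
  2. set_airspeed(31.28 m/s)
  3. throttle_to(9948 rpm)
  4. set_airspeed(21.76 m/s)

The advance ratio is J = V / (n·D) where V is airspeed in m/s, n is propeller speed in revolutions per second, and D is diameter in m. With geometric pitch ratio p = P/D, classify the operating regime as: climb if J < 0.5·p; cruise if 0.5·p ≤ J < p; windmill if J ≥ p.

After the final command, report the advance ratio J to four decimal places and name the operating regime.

J = 0.0795, regime = climb

set_propeller: D = 1.651 m, P = 1.948 m (p = P/D = 1.179891); state ← (V=0, rpm=0)
set_airspeed(31.28): V ← 31.28 m/s
throttle_to(9948): rpm ← 9948
set_airspeed(21.76): V ← 21.76 m/s
final state: V = 21.76 m/s, rpm = 9948 → n = rpm/60 = 165.800000 rev/s
J = V / (n·D) = 21.76 / (165.800000 × 1.651) = 0.079493
regime bands: climb J<0.5899 | cruise [0.5899, 1.1799) | windmill J≥1.1799
J = 0.0795 → climb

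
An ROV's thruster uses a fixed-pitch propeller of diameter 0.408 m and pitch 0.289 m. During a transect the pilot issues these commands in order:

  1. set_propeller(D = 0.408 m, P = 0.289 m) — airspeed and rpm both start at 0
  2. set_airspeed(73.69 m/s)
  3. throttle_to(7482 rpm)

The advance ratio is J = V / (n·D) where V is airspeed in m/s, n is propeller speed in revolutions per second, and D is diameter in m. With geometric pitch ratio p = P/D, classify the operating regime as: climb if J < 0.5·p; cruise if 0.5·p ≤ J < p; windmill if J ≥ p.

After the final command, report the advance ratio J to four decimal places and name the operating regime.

J = 1.4484, regime = windmill

set_propeller: D = 0.408 m, P = 0.289 m (p = P/D = 0.708333); state ← (V=0, rpm=0)
set_airspeed(73.69): V ← 73.69 m/s
throttle_to(7482): rpm ← 7482
final state: V = 73.69 m/s, rpm = 7482 → n = rpm/60 = 124.700000 rev/s
J = V / (n·D) = 73.69 / (124.700000 × 0.408) = 1.448378
regime bands: climb J<0.3542 | cruise [0.3542, 0.7083) | windmill J≥0.7083
J = 1.4484 → windmill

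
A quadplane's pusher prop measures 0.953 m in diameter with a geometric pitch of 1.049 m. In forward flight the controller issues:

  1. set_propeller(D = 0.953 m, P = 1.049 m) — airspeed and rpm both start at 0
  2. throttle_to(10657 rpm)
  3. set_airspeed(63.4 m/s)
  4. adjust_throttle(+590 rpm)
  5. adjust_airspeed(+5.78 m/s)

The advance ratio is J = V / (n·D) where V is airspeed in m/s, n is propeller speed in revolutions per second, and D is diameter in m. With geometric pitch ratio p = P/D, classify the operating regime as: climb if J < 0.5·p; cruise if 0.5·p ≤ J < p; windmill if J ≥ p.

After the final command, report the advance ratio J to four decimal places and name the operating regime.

set_propeller: D = 0.953 m, P = 1.049 m (p = P/D = 1.100735); state ← (V=0, rpm=0)
throttle_to(10657): rpm ← 10657
set_airspeed(63.4): V ← 63.4 m/s
adjust_throttle(+590): rpm ← 10657 +590 = 11247
adjust_airspeed(+5.78): V ← 63.4 +5.78 = 69.18 m/s
final state: V = 69.18 m/s, rpm = 11247 → n = rpm/60 = 187.450000 rev/s
J = V / (n·D) = 69.18 / (187.450000 × 0.953) = 0.387260
regime bands: climb J<0.5504 | cruise [0.5504, 1.1007) | windmill J≥1.1007
J = 0.3873 → climb

J = 0.3873, regime = climb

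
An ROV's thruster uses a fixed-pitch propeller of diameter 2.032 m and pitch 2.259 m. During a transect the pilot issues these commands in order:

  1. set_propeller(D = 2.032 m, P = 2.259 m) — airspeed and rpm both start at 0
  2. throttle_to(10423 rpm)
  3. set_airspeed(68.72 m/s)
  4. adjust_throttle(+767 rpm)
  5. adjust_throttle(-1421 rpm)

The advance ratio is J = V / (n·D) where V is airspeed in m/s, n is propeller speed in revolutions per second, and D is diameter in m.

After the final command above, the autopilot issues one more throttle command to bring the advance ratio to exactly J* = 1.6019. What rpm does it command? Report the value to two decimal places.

rpm = 1266.70

set_propeller: D = 2.032 m, P = 2.259 m (p = P/D = 1.111713); state ← (V=0, rpm=0)
throttle_to(10423): rpm ← 10423
set_airspeed(68.72): V ← 68.72 m/s
adjust_throttle(+767): rpm ← 10423 +767 = 11190
adjust_throttle(-1421): rpm ← 11190 -1421 = 9769
final state: V = 68.72 m/s, rpm = 9769 → n = rpm/60 = 162.816667 rev/s
target J* = 1.6019; solve J* = V/(n·D) for n: n = V/(J*·D) = 68.72/(1.6019 × 2.032) = 21.111741 rev/s
rpm = 60·n = 1266.704450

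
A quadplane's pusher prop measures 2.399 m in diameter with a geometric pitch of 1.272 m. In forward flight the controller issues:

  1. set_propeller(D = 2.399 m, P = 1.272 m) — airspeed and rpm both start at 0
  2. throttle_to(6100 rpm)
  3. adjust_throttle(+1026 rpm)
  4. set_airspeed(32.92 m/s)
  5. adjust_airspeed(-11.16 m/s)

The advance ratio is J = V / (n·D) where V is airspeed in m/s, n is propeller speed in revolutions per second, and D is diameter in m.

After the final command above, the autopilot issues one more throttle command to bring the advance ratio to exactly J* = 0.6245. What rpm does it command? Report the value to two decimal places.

rpm = 871.46

set_propeller: D = 2.399 m, P = 1.272 m (p = P/D = 0.530221); state ← (V=0, rpm=0)
throttle_to(6100): rpm ← 6100
adjust_throttle(+1026): rpm ← 6100 +1026 = 7126
set_airspeed(32.92): V ← 32.92 m/s
adjust_airspeed(-11.16): V ← 32.92 -11.16 = 21.76 m/s
final state: V = 21.76 m/s, rpm = 7126 → n = rpm/60 = 118.766667 rev/s
target J* = 0.6245; solve J* = V/(n·D) for n: n = V/(J*·D) = 21.76/(0.6245 × 2.399) = 14.524333 rev/s
rpm = 60·n = 871.459986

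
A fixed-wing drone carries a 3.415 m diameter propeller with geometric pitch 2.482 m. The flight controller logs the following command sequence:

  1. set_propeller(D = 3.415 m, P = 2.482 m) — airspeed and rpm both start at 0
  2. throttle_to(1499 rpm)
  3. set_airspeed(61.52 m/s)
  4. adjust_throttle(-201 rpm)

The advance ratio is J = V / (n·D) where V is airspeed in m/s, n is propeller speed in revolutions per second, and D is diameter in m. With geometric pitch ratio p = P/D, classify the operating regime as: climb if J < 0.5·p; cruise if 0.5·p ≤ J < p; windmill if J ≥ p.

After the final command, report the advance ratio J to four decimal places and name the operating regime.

set_propeller: D = 3.415 m, P = 2.482 m (p = P/D = 0.726794); state ← (V=0, rpm=0)
throttle_to(1499): rpm ← 1499
set_airspeed(61.52): V ← 61.52 m/s
adjust_throttle(-201): rpm ← 1499 -201 = 1298
final state: V = 61.52 m/s, rpm = 1298 → n = rpm/60 = 21.633333 rev/s
J = V / (n·D) = 61.52 / (21.633333 × 3.415) = 0.832726
regime bands: climb J<0.3634 | cruise [0.3634, 0.7268) | windmill J≥0.7268
J = 0.8327 → windmill

J = 0.8327, regime = windmill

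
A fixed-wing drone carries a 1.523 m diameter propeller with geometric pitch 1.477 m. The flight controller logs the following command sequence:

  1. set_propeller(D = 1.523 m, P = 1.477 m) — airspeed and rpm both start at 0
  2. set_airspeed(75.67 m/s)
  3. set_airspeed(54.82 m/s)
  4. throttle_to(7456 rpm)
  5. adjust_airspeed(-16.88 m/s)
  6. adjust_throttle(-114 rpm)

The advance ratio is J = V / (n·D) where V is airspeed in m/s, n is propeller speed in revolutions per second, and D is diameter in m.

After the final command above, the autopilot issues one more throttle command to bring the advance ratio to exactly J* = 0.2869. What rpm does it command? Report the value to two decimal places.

rpm = 5209.76

set_propeller: D = 1.523 m, P = 1.477 m (p = P/D = 0.969796); state ← (V=0, rpm=0)
set_airspeed(75.67): V ← 75.67 m/s
set_airspeed(54.82): V ← 54.82 m/s
throttle_to(7456): rpm ← 7456
adjust_airspeed(-16.88): V ← 54.82 -16.88 = 37.94 m/s
adjust_throttle(-114): rpm ← 7456 -114 = 7342
final state: V = 37.94 m/s, rpm = 7342 → n = rpm/60 = 122.366667 rev/s
target J* = 0.2869; solve J* = V/(n·D) for n: n = V/(J*·D) = 37.94/(0.2869 × 1.523) = 86.829415 rev/s
rpm = 60·n = 5209.764899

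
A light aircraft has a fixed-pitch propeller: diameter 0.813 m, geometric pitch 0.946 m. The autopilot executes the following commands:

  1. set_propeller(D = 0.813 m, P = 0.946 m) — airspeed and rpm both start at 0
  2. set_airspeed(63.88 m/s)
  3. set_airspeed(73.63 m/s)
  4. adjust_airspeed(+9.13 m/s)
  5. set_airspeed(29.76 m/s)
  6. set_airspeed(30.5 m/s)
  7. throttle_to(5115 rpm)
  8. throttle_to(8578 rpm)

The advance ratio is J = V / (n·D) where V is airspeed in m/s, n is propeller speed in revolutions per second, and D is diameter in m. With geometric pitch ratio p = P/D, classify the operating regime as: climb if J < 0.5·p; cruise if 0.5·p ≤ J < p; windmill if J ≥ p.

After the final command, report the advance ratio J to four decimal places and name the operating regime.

J = 0.2624, regime = climb

set_propeller: D = 0.813 m, P = 0.946 m (p = P/D = 1.163592); state ← (V=0, rpm=0)
set_airspeed(63.88): V ← 63.88 m/s
set_airspeed(73.63): V ← 73.63 m/s
adjust_airspeed(+9.13): V ← 73.63 +9.13 = 82.76 m/s
set_airspeed(29.76): V ← 29.76 m/s
set_airspeed(30.5): V ← 30.5 m/s
throttle_to(5115): rpm ← 5115
throttle_to(8578): rpm ← 8578
final state: V = 30.5 m/s, rpm = 8578 → n = rpm/60 = 142.966667 rev/s
J = V / (n·D) = 30.5 / (142.966667 × 0.813) = 0.262406
regime bands: climb J<0.5818 | cruise [0.5818, 1.1636) | windmill J≥1.1636
J = 0.2624 → climb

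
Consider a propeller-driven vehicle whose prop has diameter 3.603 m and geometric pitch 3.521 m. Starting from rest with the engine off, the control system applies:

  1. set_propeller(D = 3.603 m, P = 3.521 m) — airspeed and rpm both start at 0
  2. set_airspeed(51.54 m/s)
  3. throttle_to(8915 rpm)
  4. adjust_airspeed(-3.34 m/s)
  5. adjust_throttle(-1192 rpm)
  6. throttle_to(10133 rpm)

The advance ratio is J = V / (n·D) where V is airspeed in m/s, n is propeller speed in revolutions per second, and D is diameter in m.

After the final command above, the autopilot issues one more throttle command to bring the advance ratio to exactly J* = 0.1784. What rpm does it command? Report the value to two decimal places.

set_propeller: D = 3.603 m, P = 3.521 m (p = P/D = 0.977241); state ← (V=0, rpm=0)
set_airspeed(51.54): V ← 51.54 m/s
throttle_to(8915): rpm ← 8915
adjust_airspeed(-3.34): V ← 51.54 -3.34 = 48.2 m/s
adjust_throttle(-1192): rpm ← 8915 -1192 = 7723
throttle_to(10133): rpm ← 10133
final state: V = 48.2 m/s, rpm = 10133 → n = rpm/60 = 168.883333 rev/s
target J* = 0.1784; solve J* = V/(n·D) for n: n = V/(J*·D) = 48.2/(0.1784 × 3.603) = 74.987336 rev/s
rpm = 60·n = 4499.240170

rpm = 4499.24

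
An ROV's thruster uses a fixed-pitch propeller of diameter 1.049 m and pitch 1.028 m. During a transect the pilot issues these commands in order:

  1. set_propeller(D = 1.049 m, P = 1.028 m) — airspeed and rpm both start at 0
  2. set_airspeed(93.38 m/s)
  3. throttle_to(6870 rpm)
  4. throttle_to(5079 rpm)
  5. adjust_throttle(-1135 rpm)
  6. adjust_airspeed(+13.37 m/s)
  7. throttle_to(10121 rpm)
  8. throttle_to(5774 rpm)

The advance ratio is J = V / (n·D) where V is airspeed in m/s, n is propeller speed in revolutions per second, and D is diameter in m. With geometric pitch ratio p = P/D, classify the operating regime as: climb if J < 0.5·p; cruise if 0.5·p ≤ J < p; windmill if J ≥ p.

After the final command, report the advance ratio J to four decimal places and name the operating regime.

J = 1.0575, regime = windmill

set_propeller: D = 1.049 m, P = 1.028 m (p = P/D = 0.979981); state ← (V=0, rpm=0)
set_airspeed(93.38): V ← 93.38 m/s
throttle_to(6870): rpm ← 6870
throttle_to(5079): rpm ← 5079
adjust_throttle(-1135): rpm ← 5079 -1135 = 3944
adjust_airspeed(+13.37): V ← 93.38 +13.37 = 106.75 m/s
throttle_to(10121): rpm ← 10121
throttle_to(5774): rpm ← 5774
final state: V = 106.75 m/s, rpm = 5774 → n = rpm/60 = 96.233333 rev/s
J = V / (n·D) = 106.75 / (96.233333 × 1.049) = 1.057467
regime bands: climb J<0.4900 | cruise [0.4900, 0.9800) | windmill J≥0.9800
J = 1.0575 → windmill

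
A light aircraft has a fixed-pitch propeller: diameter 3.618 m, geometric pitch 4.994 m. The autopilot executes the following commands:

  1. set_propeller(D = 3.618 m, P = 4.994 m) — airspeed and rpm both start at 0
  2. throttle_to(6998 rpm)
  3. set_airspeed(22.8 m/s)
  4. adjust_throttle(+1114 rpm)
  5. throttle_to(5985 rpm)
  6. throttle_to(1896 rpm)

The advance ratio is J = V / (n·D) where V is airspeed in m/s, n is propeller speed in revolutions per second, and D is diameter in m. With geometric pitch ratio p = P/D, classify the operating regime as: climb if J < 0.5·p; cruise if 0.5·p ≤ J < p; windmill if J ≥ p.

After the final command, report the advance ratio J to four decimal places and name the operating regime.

set_propeller: D = 3.618 m, P = 4.994 m (p = P/D = 1.380321); state ← (V=0, rpm=0)
throttle_to(6998): rpm ← 6998
set_airspeed(22.8): V ← 22.8 m/s
adjust_throttle(+1114): rpm ← 6998 +1114 = 8112
throttle_to(5985): rpm ← 5985
throttle_to(1896): rpm ← 1896
final state: V = 22.8 m/s, rpm = 1896 → n = rpm/60 = 31.600000 rev/s
J = V / (n·D) = 22.8 / (31.600000 × 3.618) = 0.199425
regime bands: climb J<0.6902 | cruise [0.6902, 1.3803) | windmill J≥1.3803
J = 0.1994 → climb

J = 0.1994, regime = climb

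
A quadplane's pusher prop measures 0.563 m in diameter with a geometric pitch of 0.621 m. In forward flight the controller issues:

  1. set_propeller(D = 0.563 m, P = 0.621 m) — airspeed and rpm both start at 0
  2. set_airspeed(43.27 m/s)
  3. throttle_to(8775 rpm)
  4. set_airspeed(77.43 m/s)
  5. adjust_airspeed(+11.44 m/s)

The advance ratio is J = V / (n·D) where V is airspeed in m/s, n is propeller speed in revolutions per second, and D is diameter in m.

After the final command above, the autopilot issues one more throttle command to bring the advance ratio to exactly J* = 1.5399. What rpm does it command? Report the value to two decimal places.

rpm = 6150.43

set_propeller: D = 0.563 m, P = 0.621 m (p = P/D = 1.103020); state ← (V=0, rpm=0)
set_airspeed(43.27): V ← 43.27 m/s
throttle_to(8775): rpm ← 8775
set_airspeed(77.43): V ← 77.43 m/s
adjust_airspeed(+11.44): V ← 77.43 +11.44 = 88.87 m/s
final state: V = 88.87 m/s, rpm = 8775 → n = rpm/60 = 146.250000 rev/s
target J* = 1.5399; solve J* = V/(n·D) for n: n = V/(J*·D) = 88.87/(1.5399 × 0.563) = 102.507175 rev/s
rpm = 60·n = 6150.430520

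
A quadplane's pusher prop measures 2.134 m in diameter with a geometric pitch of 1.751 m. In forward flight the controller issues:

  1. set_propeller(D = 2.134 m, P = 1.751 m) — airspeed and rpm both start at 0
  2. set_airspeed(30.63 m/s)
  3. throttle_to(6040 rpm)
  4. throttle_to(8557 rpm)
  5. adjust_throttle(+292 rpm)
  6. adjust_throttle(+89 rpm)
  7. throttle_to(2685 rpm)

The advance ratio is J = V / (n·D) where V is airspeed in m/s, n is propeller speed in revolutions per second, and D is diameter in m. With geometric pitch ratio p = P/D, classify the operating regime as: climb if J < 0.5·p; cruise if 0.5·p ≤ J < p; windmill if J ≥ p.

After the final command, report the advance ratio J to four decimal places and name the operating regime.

J = 0.3207, regime = climb

set_propeller: D = 2.134 m, P = 1.751 m (p = P/D = 0.820525); state ← (V=0, rpm=0)
set_airspeed(30.63): V ← 30.63 m/s
throttle_to(6040): rpm ← 6040
throttle_to(8557): rpm ← 8557
adjust_throttle(+292): rpm ← 8557 +292 = 8849
adjust_throttle(+89): rpm ← 8849 +89 = 8938
throttle_to(2685): rpm ← 2685
final state: V = 30.63 m/s, rpm = 2685 → n = rpm/60 = 44.750000 rev/s
J = V / (n·D) = 30.63 / (44.750000 × 2.134) = 0.320745
regime bands: climb J<0.4103 | cruise [0.4103, 0.8205) | windmill J≥0.8205
J = 0.3207 → climb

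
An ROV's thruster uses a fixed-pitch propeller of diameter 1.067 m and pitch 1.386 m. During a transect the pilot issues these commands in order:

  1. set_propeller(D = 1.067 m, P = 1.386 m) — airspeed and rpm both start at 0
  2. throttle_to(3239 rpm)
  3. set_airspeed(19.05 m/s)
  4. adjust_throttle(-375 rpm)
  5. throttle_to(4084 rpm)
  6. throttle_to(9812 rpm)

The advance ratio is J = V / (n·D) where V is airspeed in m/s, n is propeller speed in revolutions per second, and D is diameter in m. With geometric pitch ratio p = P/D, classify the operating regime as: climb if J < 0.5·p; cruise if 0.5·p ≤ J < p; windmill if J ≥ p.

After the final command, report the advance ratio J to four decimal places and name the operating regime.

J = 0.1092, regime = climb

set_propeller: D = 1.067 m, P = 1.386 m (p = P/D = 1.298969); state ← (V=0, rpm=0)
throttle_to(3239): rpm ← 3239
set_airspeed(19.05): V ← 19.05 m/s
adjust_throttle(-375): rpm ← 3239 -375 = 2864
throttle_to(4084): rpm ← 4084
throttle_to(9812): rpm ← 9812
final state: V = 19.05 m/s, rpm = 9812 → n = rpm/60 = 163.533333 rev/s
J = V / (n·D) = 19.05 / (163.533333 × 1.067) = 0.109175
regime bands: climb J<0.6495 | cruise [0.6495, 1.2990) | windmill J≥1.2990
J = 0.1092 → climb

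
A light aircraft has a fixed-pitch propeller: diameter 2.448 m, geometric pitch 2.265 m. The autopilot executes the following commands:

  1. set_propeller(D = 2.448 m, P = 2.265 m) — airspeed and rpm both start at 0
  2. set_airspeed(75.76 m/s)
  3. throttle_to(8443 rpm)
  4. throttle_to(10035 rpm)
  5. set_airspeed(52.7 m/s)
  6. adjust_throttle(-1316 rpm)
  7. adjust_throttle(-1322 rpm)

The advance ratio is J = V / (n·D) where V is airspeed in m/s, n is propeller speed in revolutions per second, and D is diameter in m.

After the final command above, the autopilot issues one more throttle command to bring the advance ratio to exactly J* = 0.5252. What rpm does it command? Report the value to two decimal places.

set_propeller: D = 2.448 m, P = 2.265 m (p = P/D = 0.925245); state ← (V=0, rpm=0)
set_airspeed(75.76): V ← 75.76 m/s
throttle_to(8443): rpm ← 8443
throttle_to(10035): rpm ← 10035
set_airspeed(52.7): V ← 52.7 m/s
adjust_throttle(-1316): rpm ← 10035 -1316 = 8719
adjust_throttle(-1322): rpm ← 8719 -1322 = 7397
final state: V = 52.7 m/s, rpm = 7397 → n = rpm/60 = 123.283333 rev/s
target J* = 0.5252; solve J* = V/(n·D) for n: n = V/(J*·D) = 52.7/(0.5252 × 2.448) = 40.989676 rev/s
rpm = 60·n = 2459.380553

rpm = 2459.38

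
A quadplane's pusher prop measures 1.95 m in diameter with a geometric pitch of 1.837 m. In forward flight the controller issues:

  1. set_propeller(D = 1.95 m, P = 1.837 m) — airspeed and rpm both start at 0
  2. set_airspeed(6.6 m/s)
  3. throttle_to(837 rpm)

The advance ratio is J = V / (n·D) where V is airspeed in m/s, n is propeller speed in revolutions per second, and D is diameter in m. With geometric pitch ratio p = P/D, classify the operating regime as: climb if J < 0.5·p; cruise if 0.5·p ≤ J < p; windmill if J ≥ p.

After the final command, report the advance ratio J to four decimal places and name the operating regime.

J = 0.2426, regime = climb

set_propeller: D = 1.95 m, P = 1.837 m (p = P/D = 0.942051); state ← (V=0, rpm=0)
set_airspeed(6.6): V ← 6.6 m/s
throttle_to(837): rpm ← 837
final state: V = 6.6 m/s, rpm = 837 → n = rpm/60 = 13.950000 rev/s
J = V / (n·D) = 6.6 / (13.950000 × 1.95) = 0.242625
regime bands: climb J<0.4710 | cruise [0.4710, 0.9421) | windmill J≥0.9421
J = 0.2426 → climb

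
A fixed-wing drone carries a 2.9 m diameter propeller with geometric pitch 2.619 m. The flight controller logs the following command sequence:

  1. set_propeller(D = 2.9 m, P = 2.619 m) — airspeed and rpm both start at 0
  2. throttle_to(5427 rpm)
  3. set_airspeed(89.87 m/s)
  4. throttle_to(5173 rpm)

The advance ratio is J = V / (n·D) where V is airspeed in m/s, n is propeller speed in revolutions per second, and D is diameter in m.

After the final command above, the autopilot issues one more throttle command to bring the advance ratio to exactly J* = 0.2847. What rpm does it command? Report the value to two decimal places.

rpm = 6531.01

set_propeller: D = 2.9 m, P = 2.619 m (p = P/D = 0.903103); state ← (V=0, rpm=0)
throttle_to(5427): rpm ← 5427
set_airspeed(89.87): V ← 89.87 m/s
throttle_to(5173): rpm ← 5173
final state: V = 89.87 m/s, rpm = 5173 → n = rpm/60 = 86.216667 rev/s
target J* = 0.2847; solve J* = V/(n·D) for n: n = V/(J*·D) = 89.87/(0.2847 × 2.9) = 108.850211 rev/s
rpm = 60·n = 6531.012681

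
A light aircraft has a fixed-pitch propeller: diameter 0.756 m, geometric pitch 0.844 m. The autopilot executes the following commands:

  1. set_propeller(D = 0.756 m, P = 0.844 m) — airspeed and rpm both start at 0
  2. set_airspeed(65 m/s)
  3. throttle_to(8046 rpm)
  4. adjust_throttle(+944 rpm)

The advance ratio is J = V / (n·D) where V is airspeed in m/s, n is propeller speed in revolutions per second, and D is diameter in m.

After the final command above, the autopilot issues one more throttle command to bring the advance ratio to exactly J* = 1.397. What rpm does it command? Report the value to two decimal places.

set_propeller: D = 0.756 m, P = 0.844 m (p = P/D = 1.116402); state ← (V=0, rpm=0)
set_airspeed(65): V ← 65 m/s
throttle_to(8046): rpm ← 8046
adjust_throttle(+944): rpm ← 8046 +944 = 8990
final state: V = 65 m/s, rpm = 8990 → n = rpm/60 = 149.833333 rev/s
target J* = 1.397; solve J* = V/(n·D) for n: n = V/(J*·D) = 65/(1.397 × 0.756) = 61.545337 rev/s
rpm = 60·n = 3692.720228

rpm = 3692.72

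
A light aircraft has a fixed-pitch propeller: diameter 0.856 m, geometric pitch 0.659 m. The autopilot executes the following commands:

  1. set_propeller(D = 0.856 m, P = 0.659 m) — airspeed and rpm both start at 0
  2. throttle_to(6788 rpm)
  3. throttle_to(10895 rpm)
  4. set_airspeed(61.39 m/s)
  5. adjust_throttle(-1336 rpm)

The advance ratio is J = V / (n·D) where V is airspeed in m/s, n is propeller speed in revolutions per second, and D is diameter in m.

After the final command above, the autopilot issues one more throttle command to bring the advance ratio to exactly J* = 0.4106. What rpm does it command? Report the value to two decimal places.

rpm = 10479.88

set_propeller: D = 0.856 m, P = 0.659 m (p = P/D = 0.769860); state ← (V=0, rpm=0)
throttle_to(6788): rpm ← 6788
throttle_to(10895): rpm ← 10895
set_airspeed(61.39): V ← 61.39 m/s
adjust_throttle(-1336): rpm ← 10895 -1336 = 9559
final state: V = 61.39 m/s, rpm = 9559 → n = rpm/60 = 159.316667 rev/s
target J* = 0.4106; solve J* = V/(n·D) for n: n = V/(J*·D) = 61.39/(0.4106 × 0.856) = 174.664612 rev/s
rpm = 60·n = 10479.876725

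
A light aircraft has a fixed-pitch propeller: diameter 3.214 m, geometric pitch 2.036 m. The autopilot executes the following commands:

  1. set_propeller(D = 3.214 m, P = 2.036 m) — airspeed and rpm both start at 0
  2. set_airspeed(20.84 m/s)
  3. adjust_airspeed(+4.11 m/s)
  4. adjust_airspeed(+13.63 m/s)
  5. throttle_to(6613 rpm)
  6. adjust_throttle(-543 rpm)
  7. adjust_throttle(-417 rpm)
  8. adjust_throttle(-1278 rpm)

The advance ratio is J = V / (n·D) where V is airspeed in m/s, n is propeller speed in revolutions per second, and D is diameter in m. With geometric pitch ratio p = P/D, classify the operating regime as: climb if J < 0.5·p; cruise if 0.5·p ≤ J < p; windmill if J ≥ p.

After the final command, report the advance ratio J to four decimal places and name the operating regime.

set_propeller: D = 3.214 m, P = 2.036 m (p = P/D = 0.633479); state ← (V=0, rpm=0)
set_airspeed(20.84): V ← 20.84 m/s
adjust_airspeed(+4.11): V ← 20.84 +4.11 = 24.95 m/s
adjust_airspeed(+13.63): V ← 24.95 +13.63 = 38.58 m/s
throttle_to(6613): rpm ← 6613
adjust_throttle(-543): rpm ← 6613 -543 = 6070
adjust_throttle(-417): rpm ← 6070 -417 = 5653
adjust_throttle(-1278): rpm ← 5653 -1278 = 4375
final state: V = 38.58 m/s, rpm = 4375 → n = rpm/60 = 72.916667 rev/s
J = V / (n·D) = 38.58 / (72.916667 × 3.214) = 0.164623
regime bands: climb J<0.3167 | cruise [0.3167, 0.6335) | windmill J≥0.6335
J = 0.1646 → climb

J = 0.1646, regime = climb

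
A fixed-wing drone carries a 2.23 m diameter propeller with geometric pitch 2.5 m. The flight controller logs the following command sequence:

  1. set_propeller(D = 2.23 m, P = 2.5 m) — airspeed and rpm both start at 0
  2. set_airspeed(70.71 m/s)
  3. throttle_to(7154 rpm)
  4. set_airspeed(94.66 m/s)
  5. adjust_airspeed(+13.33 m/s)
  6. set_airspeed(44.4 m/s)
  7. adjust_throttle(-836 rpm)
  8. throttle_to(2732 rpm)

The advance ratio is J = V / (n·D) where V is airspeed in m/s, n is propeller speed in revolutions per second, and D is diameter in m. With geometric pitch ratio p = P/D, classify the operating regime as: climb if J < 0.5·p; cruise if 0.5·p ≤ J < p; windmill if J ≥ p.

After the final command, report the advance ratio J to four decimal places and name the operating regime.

J = 0.4373, regime = climb

set_propeller: D = 2.23 m, P = 2.5 m (p = P/D = 1.121076); state ← (V=0, rpm=0)
set_airspeed(70.71): V ← 70.71 m/s
throttle_to(7154): rpm ← 7154
set_airspeed(94.66): V ← 94.66 m/s
adjust_airspeed(+13.33): V ← 94.66 +13.33 = 107.99 m/s
set_airspeed(44.4): V ← 44.4 m/s
adjust_throttle(-836): rpm ← 7154 -836 = 6318
throttle_to(2732): rpm ← 2732
final state: V = 44.4 m/s, rpm = 2732 → n = rpm/60 = 45.533333 rev/s
J = V / (n·D) = 44.4 / (45.533333 × 2.23) = 0.437269
regime bands: climb J<0.5605 | cruise [0.5605, 1.1211) | windmill J≥1.1211
J = 0.4373 → climb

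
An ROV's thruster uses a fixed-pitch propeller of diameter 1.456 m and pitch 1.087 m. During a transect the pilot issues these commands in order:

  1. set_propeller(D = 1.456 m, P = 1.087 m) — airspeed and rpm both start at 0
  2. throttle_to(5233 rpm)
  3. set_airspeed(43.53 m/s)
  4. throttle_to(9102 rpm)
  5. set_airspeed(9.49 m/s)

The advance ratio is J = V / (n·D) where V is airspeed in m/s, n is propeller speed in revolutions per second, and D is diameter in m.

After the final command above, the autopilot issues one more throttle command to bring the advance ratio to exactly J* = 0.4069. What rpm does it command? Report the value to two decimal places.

rpm = 961.10

set_propeller: D = 1.456 m, P = 1.087 m (p = P/D = 0.746566); state ← (V=0, rpm=0)
throttle_to(5233): rpm ← 5233
set_airspeed(43.53): V ← 43.53 m/s
throttle_to(9102): rpm ← 9102
set_airspeed(9.49): V ← 9.49 m/s
final state: V = 9.49 m/s, rpm = 9102 → n = rpm/60 = 151.700000 rev/s
target J* = 0.4069; solve J* = V/(n·D) for n: n = V/(J*·D) = 9.49/(0.4069 × 1.456) = 16.018327 rev/s
rpm = 60·n = 961.099603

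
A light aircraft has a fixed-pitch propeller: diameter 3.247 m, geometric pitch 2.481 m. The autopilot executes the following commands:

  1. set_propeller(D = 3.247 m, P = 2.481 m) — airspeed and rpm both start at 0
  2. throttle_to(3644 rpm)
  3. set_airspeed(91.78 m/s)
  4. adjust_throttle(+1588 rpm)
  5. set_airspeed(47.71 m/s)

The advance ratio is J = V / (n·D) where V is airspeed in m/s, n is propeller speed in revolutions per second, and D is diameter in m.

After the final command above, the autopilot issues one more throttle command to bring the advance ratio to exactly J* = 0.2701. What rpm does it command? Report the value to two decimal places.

set_propeller: D = 3.247 m, P = 2.481 m (p = P/D = 0.764090); state ← (V=0, rpm=0)
throttle_to(3644): rpm ← 3644
set_airspeed(91.78): V ← 91.78 m/s
adjust_throttle(+1588): rpm ← 3644 +1588 = 5232
set_airspeed(47.71): V ← 47.71 m/s
final state: V = 47.71 m/s, rpm = 5232 → n = rpm/60 = 87.200000 rev/s
target J* = 0.2701; solve J* = V/(n·D) for n: n = V/(J*·D) = 47.71/(0.2701 × 3.247) = 54.400456 rev/s
rpm = 60·n = 3264.027387

rpm = 3264.03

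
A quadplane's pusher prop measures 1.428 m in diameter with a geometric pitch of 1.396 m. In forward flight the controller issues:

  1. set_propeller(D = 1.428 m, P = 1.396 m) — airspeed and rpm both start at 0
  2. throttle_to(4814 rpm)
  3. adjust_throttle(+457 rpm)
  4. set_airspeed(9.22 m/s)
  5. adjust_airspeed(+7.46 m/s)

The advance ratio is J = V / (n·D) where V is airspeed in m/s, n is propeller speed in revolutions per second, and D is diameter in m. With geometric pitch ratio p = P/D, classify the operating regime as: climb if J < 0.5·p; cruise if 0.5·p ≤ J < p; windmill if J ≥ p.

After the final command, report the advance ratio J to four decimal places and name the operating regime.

set_propeller: D = 1.428 m, P = 1.396 m (p = P/D = 0.977591); state ← (V=0, rpm=0)
throttle_to(4814): rpm ← 4814
adjust_throttle(+457): rpm ← 4814 +457 = 5271
set_airspeed(9.22): V ← 9.22 m/s
adjust_airspeed(+7.46): V ← 9.22 +7.46 = 16.68 m/s
final state: V = 16.68 m/s, rpm = 5271 → n = rpm/60 = 87.850000 rev/s
J = V / (n·D) = 16.68 / (87.850000 × 1.428) = 0.132962
regime bands: climb J<0.4888 | cruise [0.4888, 0.9776) | windmill J≥0.9776
J = 0.1330 → climb

J = 0.1330, regime = climb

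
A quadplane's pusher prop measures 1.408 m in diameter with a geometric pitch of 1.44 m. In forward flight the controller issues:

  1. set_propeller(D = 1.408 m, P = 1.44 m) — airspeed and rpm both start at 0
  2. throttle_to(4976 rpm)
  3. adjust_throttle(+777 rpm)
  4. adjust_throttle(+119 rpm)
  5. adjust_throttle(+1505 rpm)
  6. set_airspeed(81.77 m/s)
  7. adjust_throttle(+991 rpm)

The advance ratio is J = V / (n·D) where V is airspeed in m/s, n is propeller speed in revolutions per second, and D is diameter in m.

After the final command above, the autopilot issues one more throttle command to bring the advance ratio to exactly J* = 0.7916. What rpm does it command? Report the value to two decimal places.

set_propeller: D = 1.408 m, P = 1.44 m (p = P/D = 1.022727); state ← (V=0, rpm=0)
throttle_to(4976): rpm ← 4976
adjust_throttle(+777): rpm ← 4976 +777 = 5753
adjust_throttle(+119): rpm ← 5753 +119 = 5872
adjust_throttle(+1505): rpm ← 5872 +1505 = 7377
set_airspeed(81.77): V ← 81.77 m/s
adjust_throttle(+991): rpm ← 7377 +991 = 8368
final state: V = 81.77 m/s, rpm = 8368 → n = rpm/60 = 139.466667 rev/s
target J* = 0.7916; solve J* = V/(n·D) for n: n = V/(J*·D) = 81.77/(0.7916 × 1.408) = 73.364432 rev/s
rpm = 60·n = 4401.865899

rpm = 4401.87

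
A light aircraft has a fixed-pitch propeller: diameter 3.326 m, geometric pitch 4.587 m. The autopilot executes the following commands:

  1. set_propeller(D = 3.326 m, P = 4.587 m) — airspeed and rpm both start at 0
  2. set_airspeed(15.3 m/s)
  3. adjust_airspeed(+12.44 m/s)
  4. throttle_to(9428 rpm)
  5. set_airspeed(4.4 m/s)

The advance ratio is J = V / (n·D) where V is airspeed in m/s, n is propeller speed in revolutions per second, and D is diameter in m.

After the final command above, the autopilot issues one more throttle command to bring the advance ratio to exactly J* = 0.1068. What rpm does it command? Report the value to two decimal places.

set_propeller: D = 3.326 m, P = 4.587 m (p = P/D = 1.379134); state ← (V=0, rpm=0)
set_airspeed(15.3): V ← 15.3 m/s
adjust_airspeed(+12.44): V ← 15.3 +12.44 = 27.74 m/s
throttle_to(9428): rpm ← 9428
set_airspeed(4.4): V ← 4.4 m/s
final state: V = 4.4 m/s, rpm = 9428 → n = rpm/60 = 157.133333 rev/s
target J* = 0.1068; solve J* = V/(n·D) for n: n = V/(J*·D) = 4.4/(0.1068 × 3.326) = 12.386802 rev/s
rpm = 60·n = 743.208092

rpm = 743.21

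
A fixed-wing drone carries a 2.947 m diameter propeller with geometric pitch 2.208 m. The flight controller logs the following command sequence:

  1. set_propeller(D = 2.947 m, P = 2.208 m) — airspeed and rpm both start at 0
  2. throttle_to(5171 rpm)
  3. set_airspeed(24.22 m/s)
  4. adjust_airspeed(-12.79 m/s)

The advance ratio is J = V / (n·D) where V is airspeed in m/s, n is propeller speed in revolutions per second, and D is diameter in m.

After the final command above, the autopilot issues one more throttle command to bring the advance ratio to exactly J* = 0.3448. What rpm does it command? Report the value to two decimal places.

rpm = 674.92

set_propeller: D = 2.947 m, P = 2.208 m (p = P/D = 0.749237); state ← (V=0, rpm=0)
throttle_to(5171): rpm ← 5171
set_airspeed(24.22): V ← 24.22 m/s
adjust_airspeed(-12.79): V ← 24.22 -12.79 = 11.43 m/s
final state: V = 11.43 m/s, rpm = 5171 → n = rpm/60 = 86.183333 rev/s
target J* = 0.3448; solve J* = V/(n·D) for n: n = V/(J*·D) = 11.43/(0.3448 × 2.947) = 11.248609 rev/s
rpm = 60·n = 674.916565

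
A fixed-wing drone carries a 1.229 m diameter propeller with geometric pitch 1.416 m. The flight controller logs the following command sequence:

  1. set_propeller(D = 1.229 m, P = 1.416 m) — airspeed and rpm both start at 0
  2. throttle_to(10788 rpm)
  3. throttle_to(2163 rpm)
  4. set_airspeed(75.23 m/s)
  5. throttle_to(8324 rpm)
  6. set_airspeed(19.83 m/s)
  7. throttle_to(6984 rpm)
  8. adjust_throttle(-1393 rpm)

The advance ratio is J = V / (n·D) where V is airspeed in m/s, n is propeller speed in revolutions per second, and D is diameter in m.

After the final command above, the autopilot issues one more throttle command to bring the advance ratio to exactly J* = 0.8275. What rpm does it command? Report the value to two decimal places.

rpm = 1169.91

set_propeller: D = 1.229 m, P = 1.416 m (p = P/D = 1.152156); state ← (V=0, rpm=0)
throttle_to(10788): rpm ← 10788
throttle_to(2163): rpm ← 2163
set_airspeed(75.23): V ← 75.23 m/s
throttle_to(8324): rpm ← 8324
set_airspeed(19.83): V ← 19.83 m/s
throttle_to(6984): rpm ← 6984
adjust_throttle(-1393): rpm ← 6984 -1393 = 5591
final state: V = 19.83 m/s, rpm = 5591 → n = rpm/60 = 93.183333 rev/s
target J* = 0.8275; solve J* = V/(n·D) for n: n = V/(J*·D) = 19.83/(0.8275 × 1.229) = 19.498573 rev/s
rpm = 60·n = 1169.914380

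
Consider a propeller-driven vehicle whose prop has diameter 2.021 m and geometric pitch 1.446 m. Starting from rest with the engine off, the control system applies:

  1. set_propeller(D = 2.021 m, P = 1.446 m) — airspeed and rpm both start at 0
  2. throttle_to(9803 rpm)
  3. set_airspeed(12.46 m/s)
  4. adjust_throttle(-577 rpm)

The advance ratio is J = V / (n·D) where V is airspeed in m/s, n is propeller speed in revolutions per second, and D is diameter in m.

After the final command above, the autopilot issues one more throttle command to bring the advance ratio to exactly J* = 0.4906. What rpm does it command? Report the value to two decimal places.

rpm = 754.01

set_propeller: D = 2.021 m, P = 1.446 m (p = P/D = 0.715487); state ← (V=0, rpm=0)
throttle_to(9803): rpm ← 9803
set_airspeed(12.46): V ← 12.46 m/s
adjust_throttle(-577): rpm ← 9803 -577 = 9226
final state: V = 12.46 m/s, rpm = 9226 → n = rpm/60 = 153.766667 rev/s
target J* = 0.4906; solve J* = V/(n·D) for n: n = V/(J*·D) = 12.46/(0.4906 × 2.021) = 12.566785 rev/s
rpm = 60·n = 754.007100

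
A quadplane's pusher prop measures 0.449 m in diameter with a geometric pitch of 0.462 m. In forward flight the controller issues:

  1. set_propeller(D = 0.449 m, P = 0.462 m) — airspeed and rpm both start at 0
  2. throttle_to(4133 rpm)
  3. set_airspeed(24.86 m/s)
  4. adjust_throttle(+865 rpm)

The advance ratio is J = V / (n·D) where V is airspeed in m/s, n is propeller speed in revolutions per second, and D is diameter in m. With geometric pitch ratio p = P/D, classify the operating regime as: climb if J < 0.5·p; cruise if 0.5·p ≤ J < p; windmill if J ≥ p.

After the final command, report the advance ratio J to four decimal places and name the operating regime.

set_propeller: D = 0.449 m, P = 0.462 m (p = P/D = 1.028953); state ← (V=0, rpm=0)
throttle_to(4133): rpm ← 4133
set_airspeed(24.86): V ← 24.86 m/s
adjust_throttle(+865): rpm ← 4133 +865 = 4998
final state: V = 24.86 m/s, rpm = 4998 → n = rpm/60 = 83.300000 rev/s
J = V / (n·D) = 24.86 / (83.300000 × 0.449) = 0.664676
regime bands: climb J<0.5145 | cruise [0.5145, 1.0290) | windmill J≥1.0290
J = 0.6647 → cruise

J = 0.6647, regime = cruise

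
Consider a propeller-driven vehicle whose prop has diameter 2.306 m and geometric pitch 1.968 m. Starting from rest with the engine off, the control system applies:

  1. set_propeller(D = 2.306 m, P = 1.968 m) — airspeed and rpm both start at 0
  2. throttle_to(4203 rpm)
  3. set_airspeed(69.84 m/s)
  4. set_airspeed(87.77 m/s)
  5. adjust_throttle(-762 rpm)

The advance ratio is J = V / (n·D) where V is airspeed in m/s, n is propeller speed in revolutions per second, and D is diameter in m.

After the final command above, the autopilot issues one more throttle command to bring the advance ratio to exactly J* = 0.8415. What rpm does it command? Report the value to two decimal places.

rpm = 2713.84

set_propeller: D = 2.306 m, P = 1.968 m (p = P/D = 0.853426); state ← (V=0, rpm=0)
throttle_to(4203): rpm ← 4203
set_airspeed(69.84): V ← 69.84 m/s
set_airspeed(87.77): V ← 87.77 m/s
adjust_throttle(-762): rpm ← 4203 -762 = 3441
final state: V = 87.77 m/s, rpm = 3441 → n = rpm/60 = 57.350000 rev/s
target J* = 0.8415; solve J* = V/(n·D) for n: n = V/(J*·D) = 87.77/(0.8415 × 2.306) = 45.230634 rev/s
rpm = 60·n = 2713.838039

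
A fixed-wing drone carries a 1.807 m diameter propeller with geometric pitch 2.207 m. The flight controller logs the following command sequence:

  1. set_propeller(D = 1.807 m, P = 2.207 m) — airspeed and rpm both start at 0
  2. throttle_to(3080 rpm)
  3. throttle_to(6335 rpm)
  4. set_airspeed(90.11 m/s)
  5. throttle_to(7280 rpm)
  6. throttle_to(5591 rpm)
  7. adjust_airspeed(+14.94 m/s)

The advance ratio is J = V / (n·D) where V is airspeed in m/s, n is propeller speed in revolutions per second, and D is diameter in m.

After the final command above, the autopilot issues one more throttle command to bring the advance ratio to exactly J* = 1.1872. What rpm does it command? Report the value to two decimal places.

set_propeller: D = 1.807 m, P = 2.207 m (p = P/D = 1.221361); state ← (V=0, rpm=0)
throttle_to(3080): rpm ← 3080
throttle_to(6335): rpm ← 6335
set_airspeed(90.11): V ← 90.11 m/s
throttle_to(7280): rpm ← 7280
throttle_to(5591): rpm ← 5591
adjust_airspeed(+14.94): V ← 90.11 +14.94 = 105.05 m/s
final state: V = 105.05 m/s, rpm = 5591 → n = rpm/60 = 93.183333 rev/s
target J* = 1.1872; solve J* = V/(n·D) for n: n = V/(J*·D) = 105.05/(1.1872 × 1.807) = 48.968186 rev/s
rpm = 60·n = 2938.091161

rpm = 2938.09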